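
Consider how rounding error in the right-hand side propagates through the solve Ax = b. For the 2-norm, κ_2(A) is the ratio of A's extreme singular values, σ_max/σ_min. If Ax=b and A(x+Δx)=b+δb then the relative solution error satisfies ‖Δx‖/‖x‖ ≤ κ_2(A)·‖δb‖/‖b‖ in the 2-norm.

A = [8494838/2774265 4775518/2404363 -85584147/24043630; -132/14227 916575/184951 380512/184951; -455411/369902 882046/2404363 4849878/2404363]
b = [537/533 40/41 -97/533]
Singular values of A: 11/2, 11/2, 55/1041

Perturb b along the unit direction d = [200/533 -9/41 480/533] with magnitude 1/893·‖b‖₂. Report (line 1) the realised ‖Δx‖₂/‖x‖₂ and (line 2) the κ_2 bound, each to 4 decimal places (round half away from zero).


0.1166
0.1166

from the listed singular values, σ₁ = 11/2, σ_n = 55/1041
κ_2(A) = (11/2) / (55/1041) = 104.1000
bound on ‖Δx‖/‖x‖: κ·ε = 104.1000·1/893 = 0.1166
solve Ax = b  →  x = [0.1091 0.2238 -0.0643]
2-norm of b is 1.4142; of x, 0.2571
re-solving with b+δb shifts x by Δx of norm 0.0300
realised ‖Δx‖/‖x‖ = 0.1166
realised/bound = 1 exactly: the bound is attained for this b and d


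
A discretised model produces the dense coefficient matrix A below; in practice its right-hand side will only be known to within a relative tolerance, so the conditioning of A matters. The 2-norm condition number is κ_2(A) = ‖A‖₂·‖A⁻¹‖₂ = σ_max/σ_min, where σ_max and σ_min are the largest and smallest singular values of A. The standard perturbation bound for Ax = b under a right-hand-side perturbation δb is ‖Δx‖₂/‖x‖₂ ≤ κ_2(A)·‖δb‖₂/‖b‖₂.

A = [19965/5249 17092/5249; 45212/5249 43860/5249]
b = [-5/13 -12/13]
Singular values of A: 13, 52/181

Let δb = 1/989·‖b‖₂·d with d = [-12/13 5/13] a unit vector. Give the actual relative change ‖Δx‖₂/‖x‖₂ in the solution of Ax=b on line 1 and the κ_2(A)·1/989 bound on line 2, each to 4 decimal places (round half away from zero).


largest singular value 13, smallest 52/181
κ_2(A) = 13 / (52/181) = 45.2500
κ_2(A)·‖δb‖/‖b‖ = 0.0458
solve Ax = b  →  x = [-0.0557 -0.0531]
‖b‖₂ = 1.0000 and ‖x‖₂ = 0.0769
with δb = [-0.0009 0.0004], A·Δx = δb → ‖Δx‖ = 0.0035
realised ‖Δx‖/‖x‖ = 0.0458
realised/bound = 1 exactly: the bound is attained for this b and d

0.0458
0.0458


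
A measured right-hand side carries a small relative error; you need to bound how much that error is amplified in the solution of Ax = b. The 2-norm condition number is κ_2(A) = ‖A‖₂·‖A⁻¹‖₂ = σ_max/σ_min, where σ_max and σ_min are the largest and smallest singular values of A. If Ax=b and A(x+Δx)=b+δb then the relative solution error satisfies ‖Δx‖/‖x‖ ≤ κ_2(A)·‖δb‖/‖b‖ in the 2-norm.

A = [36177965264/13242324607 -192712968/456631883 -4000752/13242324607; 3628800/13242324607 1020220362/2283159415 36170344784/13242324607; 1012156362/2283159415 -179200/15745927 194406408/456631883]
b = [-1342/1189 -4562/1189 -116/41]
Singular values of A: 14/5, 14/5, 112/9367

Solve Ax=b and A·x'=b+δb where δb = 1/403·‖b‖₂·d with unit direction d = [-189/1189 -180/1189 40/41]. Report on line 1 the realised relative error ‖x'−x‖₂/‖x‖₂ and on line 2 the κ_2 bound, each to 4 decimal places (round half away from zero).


from the listed singular values, σ₁ = 14/5, σ_n = 112/9367
condition number: (14/5) ÷ (112/9367) = 234.1750
bound on ‖Δx‖/‖x‖: κ·ε = 234.1750·1/403 = 0.5811
solve Ax = b  →  x = [24.7684 163.0314 -28.0783]
‖b‖ = 4.8990, ‖x‖ = 167.2755
with δb = [-0.0019 -0.0018 0.0119], A·Δx = δb → ‖Δx‖ = 1.0167
relative error = 0.0061
realised/bound (from unrounded values) ≈ 0.0105

0.0061
0.5811


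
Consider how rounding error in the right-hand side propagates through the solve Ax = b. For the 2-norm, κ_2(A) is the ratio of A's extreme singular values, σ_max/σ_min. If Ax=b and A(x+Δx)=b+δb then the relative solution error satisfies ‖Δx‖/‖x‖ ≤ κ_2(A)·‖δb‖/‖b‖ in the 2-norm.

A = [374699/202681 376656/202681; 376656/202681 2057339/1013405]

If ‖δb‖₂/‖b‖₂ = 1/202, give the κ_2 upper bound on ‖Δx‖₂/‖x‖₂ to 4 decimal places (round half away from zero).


M = AᵀA = [335635057/48846121 1760490144/244230605; 1760490144/244230605 9250163281/1221153025]. tr(M)=20976266/1452025, det(M)=130321/1452025
solving λ² − 20976266/1452025·λ + 130321/1452025 = 0 gives λ = 361/25, 361/58081
σ_max=√(361/25)=(19/5), σ_min=√(361/58081)=(19/241) → κ = 48.2000
κ_2(A)·‖δb‖/‖b‖ = 0.2386

0.2386


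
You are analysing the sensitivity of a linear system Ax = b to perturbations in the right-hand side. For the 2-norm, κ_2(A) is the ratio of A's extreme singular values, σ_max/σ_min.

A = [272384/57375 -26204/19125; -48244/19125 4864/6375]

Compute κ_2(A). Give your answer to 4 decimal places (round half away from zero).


189.0000

form AᵀA = [65841104/2278125 -6401024/759375; -6401024/759375 622544/253125] with trace 571552/18225 and determinant 12544/455625
solving λ² − 571552/18225·λ + 12544/455625 = 0 gives λ = 784/25, 16/18225
κ = σ_max/σ_min = (28/5)/(4/135) = 189.0000


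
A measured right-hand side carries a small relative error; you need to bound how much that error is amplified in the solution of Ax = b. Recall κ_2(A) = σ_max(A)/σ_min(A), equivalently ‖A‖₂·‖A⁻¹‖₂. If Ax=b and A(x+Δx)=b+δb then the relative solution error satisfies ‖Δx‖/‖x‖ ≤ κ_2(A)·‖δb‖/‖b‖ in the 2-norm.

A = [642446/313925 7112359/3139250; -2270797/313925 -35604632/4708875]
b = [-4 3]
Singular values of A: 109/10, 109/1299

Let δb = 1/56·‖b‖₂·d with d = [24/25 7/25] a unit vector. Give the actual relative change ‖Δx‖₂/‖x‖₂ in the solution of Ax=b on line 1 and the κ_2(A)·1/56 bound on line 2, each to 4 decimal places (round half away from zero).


0.0298
2.3196

from the listed singular values, σ₁ = 109/10, σ_n = 109/1299
condition number: (109/10) ÷ (109/1299) = 129.9000
bound on ‖Δx‖/‖x‖: κ·ε = 129.9000·1/56 = 2.3196
solve Ax = b  →  x = [25.6365 -24.9225]
‖b‖₂ = 5.0000 and ‖x‖₂ = 35.7542
re-solving with b+δb shifts x by Δx of norm 1.0641
relative error = 0.0298
tightness: 0.0298 against a bound of 2.3196 (unrounded ratio ≈ 0.0128)


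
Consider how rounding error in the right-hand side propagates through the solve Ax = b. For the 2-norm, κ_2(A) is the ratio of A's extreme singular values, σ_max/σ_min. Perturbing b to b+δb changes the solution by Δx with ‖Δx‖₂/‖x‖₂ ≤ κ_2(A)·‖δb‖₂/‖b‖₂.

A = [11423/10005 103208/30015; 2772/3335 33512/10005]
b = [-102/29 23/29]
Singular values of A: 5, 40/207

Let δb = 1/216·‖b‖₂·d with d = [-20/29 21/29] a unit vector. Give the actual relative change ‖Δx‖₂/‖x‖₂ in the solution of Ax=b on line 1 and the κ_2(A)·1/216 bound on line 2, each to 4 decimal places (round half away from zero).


from the listed singular values, σ₁ = 5, σ_n = 40/207
κ_2(A) = 5 / (40/207) = 25.8750
bound on ‖Δx‖/‖x‖: κ·ε = 25.8750·1/216 = 0.1198
solve Ax = b  →  x = [-15.0160 3.9630]
‖b‖₂ = 3.6056 and ‖x‖₂ = 15.5302
δb = ε·‖b‖·d = [-0.0115 0.0121]; solving A·Δx = δb gives ‖Δx‖ = 0.0864
dividing the unrounded norms, ‖Δx‖/‖x‖ = 0.0056
so the bound overstates the realised error by a factor of ≈ 21.5364 (computed from the unrounded values)

0.0056
0.1198


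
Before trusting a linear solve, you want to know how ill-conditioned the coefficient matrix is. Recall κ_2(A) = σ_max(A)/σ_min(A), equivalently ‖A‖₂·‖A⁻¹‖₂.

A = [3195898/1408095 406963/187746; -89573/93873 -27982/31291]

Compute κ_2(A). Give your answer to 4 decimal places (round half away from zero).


AᵀA = [71118411541/11732139225 4515358253/782142615; 4515358253/782142615 1146784657/208571364]; tr = 645065629/55800900, det = 83521/55800900
λ_max, λ_min = (645065629/55800900 ± √416091023529290041/3113740440810000)/2 = 289/25, 289/2232036
σ_max=√(289/25)=(17/5), σ_min=√(289/2232036)=(17/1494) → κ = 298.8000

298.8000


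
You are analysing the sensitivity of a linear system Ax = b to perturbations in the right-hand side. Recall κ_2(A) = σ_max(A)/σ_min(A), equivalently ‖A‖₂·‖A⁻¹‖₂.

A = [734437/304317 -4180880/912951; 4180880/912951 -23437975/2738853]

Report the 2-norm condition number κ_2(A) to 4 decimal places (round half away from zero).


379.0800

M = AᵀA = [4545967217/169647777 -25570262080/508943331; -25570262080/508943331 143834009825/1526829993]. tr(M)=10867512634/89813529, det(M)=9150625/89813529
eigenvalues of AᵀA: λ = (tr ± √(tr²−4·det))/2 = 121, 75625/89813529
so κ_2 = √(121 / (75625/89813529)) = 379.0800


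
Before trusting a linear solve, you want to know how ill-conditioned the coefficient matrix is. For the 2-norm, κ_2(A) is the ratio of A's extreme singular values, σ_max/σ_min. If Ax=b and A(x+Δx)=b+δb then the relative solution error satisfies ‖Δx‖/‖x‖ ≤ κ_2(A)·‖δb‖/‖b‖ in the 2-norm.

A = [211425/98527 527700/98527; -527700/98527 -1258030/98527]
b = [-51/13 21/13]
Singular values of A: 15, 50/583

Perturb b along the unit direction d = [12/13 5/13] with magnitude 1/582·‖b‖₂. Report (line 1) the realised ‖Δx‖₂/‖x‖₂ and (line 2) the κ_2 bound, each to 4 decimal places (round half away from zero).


0.0024
0.3005

from the listed singular values, σ₁ = 15, σ_n = 50/583
κ = σ_max/σ_min = 15/(50/583) = 174.9000
κ_2(A)·‖δb‖/‖b‖ = 0.3005
solve Ax = b  →  x = [32.2123 -13.6385]
‖b‖ = 4.2426, ‖x‖ = 34.9806
Δx = A⁻¹·δb where δb = 1/582·4.2426·d; ‖Δx‖ = 0.0850
realised ‖Δx‖/‖x‖ = 0.0024
realised/bound (from unrounded values) ≈ 0.0081


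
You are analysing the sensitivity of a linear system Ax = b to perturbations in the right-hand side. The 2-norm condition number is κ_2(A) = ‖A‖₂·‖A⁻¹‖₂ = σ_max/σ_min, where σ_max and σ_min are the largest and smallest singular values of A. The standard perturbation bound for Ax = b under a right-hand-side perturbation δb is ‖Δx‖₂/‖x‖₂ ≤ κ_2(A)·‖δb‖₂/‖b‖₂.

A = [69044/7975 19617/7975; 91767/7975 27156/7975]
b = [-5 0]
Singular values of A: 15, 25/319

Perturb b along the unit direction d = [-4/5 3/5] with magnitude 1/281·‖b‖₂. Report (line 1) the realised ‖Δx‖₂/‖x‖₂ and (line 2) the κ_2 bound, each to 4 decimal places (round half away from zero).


from the listed singular values, σ₁ = 15, σ_n = 25/319
κ_2(A) = 15 / (25/319) = 191.4000
perturbation bound = 191.4000·1/281 = 0.6811
solve Ax = b  →  x = [-14.4832 48.9424]
‖b‖ = 5.0000, ‖x‖ = 51.0404
re-solving with b+δb shifts x by Δx of norm 0.2270
realised ‖Δx‖/‖x‖ = 0.0044
realised/bound (from unrounded values) ≈ 0.0065

0.0044
0.6811


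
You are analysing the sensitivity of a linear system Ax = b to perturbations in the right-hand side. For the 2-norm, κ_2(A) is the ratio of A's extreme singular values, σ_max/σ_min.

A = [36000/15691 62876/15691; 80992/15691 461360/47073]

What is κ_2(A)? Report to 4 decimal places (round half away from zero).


79.8750

form AᵀA = [46483456/1456849 261284480/4370547; 261284480/4370547 1470021136/13111641] with trace 6534160/45369 and determinant 16384/5041
solving λ² − 6534160/45369·λ + 16384/5041 = 0 gives λ = 144, 1024/45369
κ_2(A) = √(λ_max/λ_min) = √(144 / (1024/45369)) = 79.8750


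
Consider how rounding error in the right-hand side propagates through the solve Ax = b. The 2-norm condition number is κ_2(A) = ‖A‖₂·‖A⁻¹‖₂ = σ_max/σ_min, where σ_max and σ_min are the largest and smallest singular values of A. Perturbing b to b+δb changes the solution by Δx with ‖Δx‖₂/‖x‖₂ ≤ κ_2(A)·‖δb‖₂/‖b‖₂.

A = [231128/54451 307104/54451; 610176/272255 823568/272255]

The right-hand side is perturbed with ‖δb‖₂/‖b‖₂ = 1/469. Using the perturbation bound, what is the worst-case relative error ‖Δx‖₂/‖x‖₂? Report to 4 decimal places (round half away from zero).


0.6829

AᵀA = [5909406784/256480225 7878995712/256480225; 7878995712/256480225 10505487616/256480225]; tr = 656595776/10259209, det = 409600/10259209
eigenvalues of AᵀA: λ = (tr ± √(tr²−4·det))/2 = 64, 6400/10259209
so κ_2 = √(64 / (6400/10259209)) = 320.3000
perturbation bound = 320.3000·1/469 = 0.6829


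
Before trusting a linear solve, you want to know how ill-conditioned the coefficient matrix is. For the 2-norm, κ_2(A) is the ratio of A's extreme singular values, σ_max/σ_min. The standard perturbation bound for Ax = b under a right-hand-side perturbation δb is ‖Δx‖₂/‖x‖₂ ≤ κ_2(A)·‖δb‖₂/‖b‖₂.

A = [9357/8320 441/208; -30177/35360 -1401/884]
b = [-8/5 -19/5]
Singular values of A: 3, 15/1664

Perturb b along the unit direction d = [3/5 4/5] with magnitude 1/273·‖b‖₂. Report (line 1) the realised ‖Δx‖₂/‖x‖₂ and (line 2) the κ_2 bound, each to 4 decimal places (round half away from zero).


0.0038
1.2190

from the listed singular values, σ₁ = 3, σ_n = 15/1664
κ = σ_max/σ_min = 3/(15/1664) = 332.8000
bound on ‖Δx‖/‖x‖: κ·ε = 332.8000·1/273 = 1.2190
solve Ax = b  →  x = [391.6863 -208.5216]
‖b‖ = 4.1231, ‖x‖ = 443.7335
Δx = A⁻¹·δb where δb = 1/273·4.1231·d; ‖Δx‖ = 1.6754
relative error = 0.0038
so the bound overstates the realised error by a factor of ≈ 322.8635 (computed from the unrounded values)


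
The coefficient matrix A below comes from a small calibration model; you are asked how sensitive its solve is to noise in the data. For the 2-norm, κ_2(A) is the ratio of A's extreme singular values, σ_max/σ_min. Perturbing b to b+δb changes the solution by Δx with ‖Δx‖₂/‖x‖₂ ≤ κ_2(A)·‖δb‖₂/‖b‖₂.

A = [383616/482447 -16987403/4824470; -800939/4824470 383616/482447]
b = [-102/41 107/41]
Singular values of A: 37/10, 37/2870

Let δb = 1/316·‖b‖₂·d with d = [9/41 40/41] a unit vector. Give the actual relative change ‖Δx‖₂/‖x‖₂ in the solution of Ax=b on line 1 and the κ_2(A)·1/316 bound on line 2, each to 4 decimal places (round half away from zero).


0.0057
0.9082

largest singular value 37/10, smallest 37/2870
κ = σ_max/σ_min = (37/10)/(37/2870) = 287.0000
perturbation bound = 287.0000·1/316 = 0.9082
solve Ax = b  →  x = [151.1734 34.8451]
‖b‖ = 3.6056, ‖x‖ = 155.1373
with δb = [0.0025 0.0111], A·Δx = δb → ‖Δx‖ = 0.8850
relative error = 0.0057
so the bound overstates the realised error by a factor of ≈ 159.2011 (computed from the unrounded values)


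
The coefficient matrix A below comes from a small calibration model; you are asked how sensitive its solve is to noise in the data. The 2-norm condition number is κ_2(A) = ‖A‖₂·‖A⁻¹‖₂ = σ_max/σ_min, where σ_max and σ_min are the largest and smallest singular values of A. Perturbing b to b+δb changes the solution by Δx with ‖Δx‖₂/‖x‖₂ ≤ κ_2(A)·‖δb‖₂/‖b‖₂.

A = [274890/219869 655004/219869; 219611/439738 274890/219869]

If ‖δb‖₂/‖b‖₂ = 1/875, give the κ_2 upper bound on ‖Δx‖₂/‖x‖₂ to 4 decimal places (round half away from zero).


form AᵀA = [2073887809/1144198276 1244014695/286049569; 1244014695/286049569 2985767764/286049569] with trace 82940585/6770404 and determinant 9604/1692601
solving λ² − 82940585/6770404·λ + 9604/1692601 = 0 gives λ = 49/4, 784/1692601
κ = σ_max/σ_min = (7/2)/(28/1301) = 162.6250
bound on ‖Δx‖/‖x‖: κ·ε = 162.6250·1/875 = 0.1859

0.1859


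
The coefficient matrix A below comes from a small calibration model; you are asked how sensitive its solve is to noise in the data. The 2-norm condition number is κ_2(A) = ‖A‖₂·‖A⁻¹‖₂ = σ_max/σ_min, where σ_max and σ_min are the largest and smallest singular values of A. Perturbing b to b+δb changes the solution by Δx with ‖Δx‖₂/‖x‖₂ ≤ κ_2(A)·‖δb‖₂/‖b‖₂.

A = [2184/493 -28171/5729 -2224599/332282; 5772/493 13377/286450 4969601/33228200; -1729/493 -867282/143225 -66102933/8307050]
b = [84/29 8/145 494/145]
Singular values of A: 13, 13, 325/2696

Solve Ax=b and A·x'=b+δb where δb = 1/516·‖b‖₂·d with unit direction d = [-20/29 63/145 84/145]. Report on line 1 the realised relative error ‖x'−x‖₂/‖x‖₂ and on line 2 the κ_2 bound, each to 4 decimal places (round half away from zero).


from the listed singular values, σ₁ = 13, σ_n = 325/2696
condition number: 13 ÷ (325/2696) = 107.8400
bound on ‖Δx‖/‖x‖: κ·ε = 107.8400·1/516 = 0.2090
solve Ax = b  →  x = [0.0090 -0.2063 -0.2751]
2-norm of b is 4.4721; of x, 0.3440
δb = ε·‖b‖·d = [-0.0060 0.0038 0.0050]; solving A·Δx = δb gives ‖Δx‖ = 0.0719
dividing the unrounded norms, ‖Δx‖/‖x‖ = 0.2090
so the bound is sharp here: realised error equals the bound

0.2090
0.2090


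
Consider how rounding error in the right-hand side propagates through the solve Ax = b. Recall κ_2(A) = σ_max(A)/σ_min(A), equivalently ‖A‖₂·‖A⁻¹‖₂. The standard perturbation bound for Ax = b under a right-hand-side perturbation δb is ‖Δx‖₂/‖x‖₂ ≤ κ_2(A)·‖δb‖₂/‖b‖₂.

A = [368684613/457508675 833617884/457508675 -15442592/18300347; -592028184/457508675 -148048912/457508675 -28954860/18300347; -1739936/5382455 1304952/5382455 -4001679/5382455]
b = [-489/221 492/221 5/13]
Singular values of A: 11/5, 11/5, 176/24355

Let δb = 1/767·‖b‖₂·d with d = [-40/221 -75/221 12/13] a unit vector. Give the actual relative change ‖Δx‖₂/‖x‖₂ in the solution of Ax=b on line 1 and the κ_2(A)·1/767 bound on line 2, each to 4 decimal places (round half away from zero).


σ_max = 11/5, σ_min = 176/24355
κ = σ_max/σ_min = (11/5)/(176/24355) = 304.4375
κ_2(A)·‖δb‖/‖b‖ = 0.3969
solve Ax = b  →  x = [-0.9893 -0.9626 -0.4011]
2-norm of b is 3.1623; of x, 1.4374
re-solving with b+δb shifts x by Δx of norm 0.5705
dividing the unrounded norms, ‖Δx‖/‖x‖ = 0.3969
tightness: 0.3969 against a bound of 0.3969; the bound is attained (ratio 1)

0.3969
0.3969


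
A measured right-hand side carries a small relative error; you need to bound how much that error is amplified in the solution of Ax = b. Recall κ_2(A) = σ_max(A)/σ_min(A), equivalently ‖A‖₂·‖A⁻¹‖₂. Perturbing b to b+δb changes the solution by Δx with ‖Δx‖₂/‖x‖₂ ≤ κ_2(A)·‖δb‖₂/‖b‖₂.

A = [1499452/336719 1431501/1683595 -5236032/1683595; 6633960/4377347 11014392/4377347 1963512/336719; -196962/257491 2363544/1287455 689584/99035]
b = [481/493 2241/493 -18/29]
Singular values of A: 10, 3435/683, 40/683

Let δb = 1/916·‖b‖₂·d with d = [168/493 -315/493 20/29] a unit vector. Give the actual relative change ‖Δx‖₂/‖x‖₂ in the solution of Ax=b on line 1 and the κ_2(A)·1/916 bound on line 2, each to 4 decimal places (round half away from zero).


0.0017
0.1864

largest singular value 10, smallest 40/683
condition number: 10 ÷ (40/683) = 170.7500
perturbation bound = 170.7500·1/916 = 0.1864
solve Ax = b  →  x = [-18.3848 45.6743 -14.1510]
‖b‖₂ = 4.6904 and ‖x‖₂ = 51.2289
δb = ε·‖b‖·d = [0.0017 -0.0033 0.0035]; solving A·Δx = δb gives ‖Δx‖ = 0.0874
relative error = 0.0017
so the bound overstates the realised error by a factor of ≈ 109.2203 (computed from the unrounded values)


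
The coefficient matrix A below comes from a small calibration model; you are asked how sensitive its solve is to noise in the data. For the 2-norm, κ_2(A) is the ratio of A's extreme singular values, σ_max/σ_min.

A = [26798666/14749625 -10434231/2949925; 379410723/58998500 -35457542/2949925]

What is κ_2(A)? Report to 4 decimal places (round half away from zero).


form AᵀA = [248709108347929/5569316803600 -11657172425733/139232920090; -11657172425733/139232920090 2185776737989/13923292009] with trace 3885881673161/19270992400 and determinant 635292025/770839696
char-poly roots: 5041/25 and 3150625/770839696
so κ_2 = √((5041/25) / (3150625/770839696)) = 222.1120

222.1120


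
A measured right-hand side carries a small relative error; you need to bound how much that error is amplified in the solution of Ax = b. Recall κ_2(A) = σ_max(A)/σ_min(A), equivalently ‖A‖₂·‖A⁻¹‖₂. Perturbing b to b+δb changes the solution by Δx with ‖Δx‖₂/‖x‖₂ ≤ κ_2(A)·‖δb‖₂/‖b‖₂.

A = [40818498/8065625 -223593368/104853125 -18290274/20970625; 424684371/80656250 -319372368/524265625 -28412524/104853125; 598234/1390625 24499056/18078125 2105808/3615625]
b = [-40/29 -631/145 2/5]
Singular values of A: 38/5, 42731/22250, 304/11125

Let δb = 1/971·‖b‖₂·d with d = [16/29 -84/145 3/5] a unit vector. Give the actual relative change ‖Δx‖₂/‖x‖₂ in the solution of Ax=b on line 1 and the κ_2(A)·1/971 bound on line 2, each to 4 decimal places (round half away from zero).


from the listed singular values, σ₁ = 38/5, σ_n = 304/11125
κ = σ_max/σ_min = (38/5)/(304/11125) = 278.1250
worst-case relative error ≤ 278.1250 × 1/971 = 0.2864
solve Ax = b  →  x = [-0.6511 -28.4757 67.4252]
2-norm of b is 4.5826; of x, 73.1945
re-solving with b+δb shifts x by Δx of norm 0.1727
realised ‖Δx‖/‖x‖ = 0.0024
realised/bound (from unrounded values) ≈ 0.0082

0.0024
0.2864


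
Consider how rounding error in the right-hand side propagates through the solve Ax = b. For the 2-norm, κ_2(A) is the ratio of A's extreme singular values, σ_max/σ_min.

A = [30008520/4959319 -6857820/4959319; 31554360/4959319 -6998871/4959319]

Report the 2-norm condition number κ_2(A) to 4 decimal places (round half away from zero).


312.8250

form AᵀA = [2254683600000/29244762121 -507298363560/29244762121; -507298363560/29244762121 114166338201/29244762121] with trace 1409190921/17397241 and determinant 1166400/17397241
solving λ² − 1409190921/17397241·λ + 1166400/17397241 = 0 gives λ = 81, 14400/17397241
σ_max=√81=9, σ_min=√(14400/17397241)=(120/4171) → κ = 312.8250


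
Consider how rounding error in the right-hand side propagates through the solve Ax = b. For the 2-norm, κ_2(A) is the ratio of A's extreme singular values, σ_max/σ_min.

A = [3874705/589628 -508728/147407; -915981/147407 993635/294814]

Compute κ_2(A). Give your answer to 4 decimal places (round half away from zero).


149.5000

AᵀA = [33814123561/413390224 -2254145355/51673778; -2254145355/51673778 2404907521/103347556]; tr = 150289805/1430416, det = 2825761/5721664
eigenvalues of AᵀA: λ = (tr ± √(tr²−4·det))/2 = 1681/16, 1681/357604
σ_max=√(1681/16)=(41/4), σ_min=√(1681/357604)=(41/598) → κ = 149.5000


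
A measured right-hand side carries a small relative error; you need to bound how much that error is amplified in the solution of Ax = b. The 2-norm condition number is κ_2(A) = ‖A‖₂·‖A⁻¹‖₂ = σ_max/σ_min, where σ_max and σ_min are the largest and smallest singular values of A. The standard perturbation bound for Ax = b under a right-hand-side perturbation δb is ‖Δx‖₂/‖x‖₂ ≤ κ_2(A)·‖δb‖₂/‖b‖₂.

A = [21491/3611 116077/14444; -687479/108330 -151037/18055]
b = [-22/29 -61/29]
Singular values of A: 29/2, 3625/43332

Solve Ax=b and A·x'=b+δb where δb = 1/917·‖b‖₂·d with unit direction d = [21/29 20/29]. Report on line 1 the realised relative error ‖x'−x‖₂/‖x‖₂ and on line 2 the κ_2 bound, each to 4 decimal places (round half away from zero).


σ_max = 29/2, σ_min = 3625/43332
condition number: (29/2) ÷ (3625/43332) = 173.3280
bound on ‖Δx‖/‖x‖: κ·ε = 173.3280·1/917 = 0.1890
solve Ax = b  →  x = [19.1672 -14.2892]
2-norm of b is 2.2361; of x, 23.9074
re-solving with b+δb shifts x by Δx of norm 0.0291
dividing the unrounded norms, ‖Δx‖/‖x‖ = 0.0012
so the bound overstates the realised error by a factor of ≈ 155.0299 (computed from the unrounded values)

0.0012
0.1890


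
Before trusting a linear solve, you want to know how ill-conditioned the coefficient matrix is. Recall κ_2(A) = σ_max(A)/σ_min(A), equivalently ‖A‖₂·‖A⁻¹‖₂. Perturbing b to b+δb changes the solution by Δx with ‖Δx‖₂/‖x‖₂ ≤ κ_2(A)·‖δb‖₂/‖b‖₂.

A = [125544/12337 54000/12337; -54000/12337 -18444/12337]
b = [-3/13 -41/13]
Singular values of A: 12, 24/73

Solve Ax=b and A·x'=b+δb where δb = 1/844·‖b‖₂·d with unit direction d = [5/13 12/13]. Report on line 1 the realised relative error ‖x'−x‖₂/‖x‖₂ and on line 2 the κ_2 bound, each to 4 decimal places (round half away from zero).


largest singular value 12, smallest 24/73
κ = σ_max/σ_min = 12/(24/73) = 36.5000
κ_2(A)·‖δb‖/‖b‖ = 0.0432
solve Ax = b  →  x = [3.5865 -8.3910]
2-norm of b is 3.1623; of x, 9.1254
with δb = [0.0014 0.0035], A·Δx = δb → ‖Δx‖ = 0.0114
dividing the unrounded norms, ‖Δx‖/‖x‖ = 0.0012
realised/bound (from unrounded values) ≈ 0.0289

0.0012
0.0432


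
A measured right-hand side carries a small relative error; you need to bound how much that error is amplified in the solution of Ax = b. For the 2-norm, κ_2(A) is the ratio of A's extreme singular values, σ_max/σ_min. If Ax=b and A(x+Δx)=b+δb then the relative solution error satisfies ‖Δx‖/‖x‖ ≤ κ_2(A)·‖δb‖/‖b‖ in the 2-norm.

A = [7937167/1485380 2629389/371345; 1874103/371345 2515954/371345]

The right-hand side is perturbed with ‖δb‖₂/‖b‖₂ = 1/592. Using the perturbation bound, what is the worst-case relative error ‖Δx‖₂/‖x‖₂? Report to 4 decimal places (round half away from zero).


AᵀA = [141729860713/2623488400 47242006371/655872100; 47242006371/655872100 15747575557/163968025]; tr = 15747642785/104939536, det = 5764801/26234884
λ_max, λ_min = (15747642785/104939536 ± √247978573995289398849/11012306215895296)/2 = 2401/16, 9604/6558721
σ_max=√(2401/16)=(49/4), σ_min=√(9604/6558721)=(98/2561) → κ = 320.1250
perturbation bound = 320.1250·1/592 = 0.5408

0.5408


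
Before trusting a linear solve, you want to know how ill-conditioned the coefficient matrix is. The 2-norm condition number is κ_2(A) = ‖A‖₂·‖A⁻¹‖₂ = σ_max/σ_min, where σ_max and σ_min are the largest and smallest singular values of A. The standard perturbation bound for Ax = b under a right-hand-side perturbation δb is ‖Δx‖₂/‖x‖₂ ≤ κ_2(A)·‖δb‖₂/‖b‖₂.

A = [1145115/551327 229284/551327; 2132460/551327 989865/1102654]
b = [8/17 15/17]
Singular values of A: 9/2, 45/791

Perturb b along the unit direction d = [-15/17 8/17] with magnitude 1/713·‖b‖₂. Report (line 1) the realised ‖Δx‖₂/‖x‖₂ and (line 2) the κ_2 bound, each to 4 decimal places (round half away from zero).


0.1109
0.1109

σ_max = 9/2, σ_min = 45/791
κ = σ_max/σ_min = (9/2)/(45/791) = 79.1000
perturbation bound = 79.1000·1/713 = 0.1109
solve Ax = b  →  x = [0.2168 0.0488]
‖b‖ = 1.0000, ‖x‖ = 0.2222
Δx = A⁻¹·δb where δb = 1/713·1.0000·d; ‖Δx‖ = 0.0247
relative error = 0.1109
so the bound is sharp here: realised error equals the bound


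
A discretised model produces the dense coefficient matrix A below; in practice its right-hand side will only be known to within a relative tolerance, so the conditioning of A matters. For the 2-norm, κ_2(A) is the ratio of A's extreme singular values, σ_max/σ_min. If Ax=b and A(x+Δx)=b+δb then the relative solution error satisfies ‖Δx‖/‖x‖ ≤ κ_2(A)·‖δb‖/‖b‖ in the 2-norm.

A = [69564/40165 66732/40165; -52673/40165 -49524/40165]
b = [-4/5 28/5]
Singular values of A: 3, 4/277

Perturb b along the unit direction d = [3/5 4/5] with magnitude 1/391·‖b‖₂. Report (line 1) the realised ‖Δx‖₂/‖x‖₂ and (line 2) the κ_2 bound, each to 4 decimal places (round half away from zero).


0.0036
0.5313

from the listed singular values, σ₁ = 3, σ_n = 4/277
κ_2(A) = 3 / (4/277) = 207.7500
bound on ‖Δx‖/‖x‖: κ·ε = 207.7500·1/391 = 0.5313
solve Ax = b  →  x = [-192.0000 199.6667]
‖b‖ = 5.6569, ‖x‖ = 277.0032
with δb = [0.0087 0.0116], A·Δx = δb → ‖Δx‖ = 1.0019
relative error = 0.0036
tightness: 0.0036 against a bound of 0.5313 (unrounded ratio ≈ 0.0068)


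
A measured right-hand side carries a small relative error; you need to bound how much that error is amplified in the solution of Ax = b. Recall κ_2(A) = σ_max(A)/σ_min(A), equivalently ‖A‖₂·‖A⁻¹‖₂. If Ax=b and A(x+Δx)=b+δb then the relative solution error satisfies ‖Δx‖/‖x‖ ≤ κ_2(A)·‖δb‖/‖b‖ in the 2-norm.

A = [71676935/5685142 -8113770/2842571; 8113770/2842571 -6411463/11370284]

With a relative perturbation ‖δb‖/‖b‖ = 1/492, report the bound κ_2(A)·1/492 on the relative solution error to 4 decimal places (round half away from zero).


AᵀA = [1911313825/11437924 -215014905/5718962; -215014905/5718962 387307729/45751696]; tr = 8032563029/45751696, det = 197262025/183006784
solving λ² − 8032563029/45751696·λ + 197262025/183006784 = 0 gives λ = 2809/16, 70225/11437924
κ = σ_max/σ_min = (53/4)/(265/3382) = 169.1000
κ_2(A)·‖δb‖/‖b‖ = 0.3437

0.3437


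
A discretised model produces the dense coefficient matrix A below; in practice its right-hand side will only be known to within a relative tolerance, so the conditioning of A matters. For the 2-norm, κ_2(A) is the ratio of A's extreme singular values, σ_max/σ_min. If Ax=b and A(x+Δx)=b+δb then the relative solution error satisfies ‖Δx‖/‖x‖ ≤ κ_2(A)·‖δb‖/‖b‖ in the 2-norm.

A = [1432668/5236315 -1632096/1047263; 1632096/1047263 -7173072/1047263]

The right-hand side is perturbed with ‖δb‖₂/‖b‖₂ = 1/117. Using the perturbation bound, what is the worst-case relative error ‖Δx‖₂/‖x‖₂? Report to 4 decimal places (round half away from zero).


form AᵀA = [40836389904/16311121225 -36212946048/3262224245; -36212946048/3262224245 32193158400/652444849] with trace 503072784/9703225 and determinant 2985984/9703225
char-poly roots: 1296/25 and 2304/388129
σ_max=√(1296/25)=(36/5), σ_min=√(2304/388129)=(48/623) → κ = 93.4500
κ_2(A)·‖δb‖/‖b‖ = 0.7987

0.7987


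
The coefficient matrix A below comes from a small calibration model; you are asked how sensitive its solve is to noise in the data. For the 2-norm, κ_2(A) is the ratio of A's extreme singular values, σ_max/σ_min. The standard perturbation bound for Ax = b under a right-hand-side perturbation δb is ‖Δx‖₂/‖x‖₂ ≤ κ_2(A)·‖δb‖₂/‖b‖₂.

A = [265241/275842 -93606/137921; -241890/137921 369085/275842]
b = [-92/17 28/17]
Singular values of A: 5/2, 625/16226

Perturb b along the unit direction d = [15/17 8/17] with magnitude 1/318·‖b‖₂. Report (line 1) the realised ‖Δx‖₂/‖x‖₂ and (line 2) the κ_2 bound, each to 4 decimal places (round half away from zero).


σ_max = 5/2, σ_min = 625/16226
condition number: (5/2) ÷ (625/16226) = 64.9040
bound on ‖Δx‖/‖x‖: κ·ε = 64.9040·1/318 = 0.2041
solve Ax = b  →  x = [-63.5878 -82.1171]
‖b‖₂ = 5.6569 and ‖x‖₂ = 103.8587
re-solving with b+δb shifts x by Δx of norm 0.4618
dividing the unrounded norms, ‖Δx‖/‖x‖ = 0.0044
tightness: 0.0044 against a bound of 0.2041 (unrounded ratio ≈ 0.0218)

0.0044
0.2041


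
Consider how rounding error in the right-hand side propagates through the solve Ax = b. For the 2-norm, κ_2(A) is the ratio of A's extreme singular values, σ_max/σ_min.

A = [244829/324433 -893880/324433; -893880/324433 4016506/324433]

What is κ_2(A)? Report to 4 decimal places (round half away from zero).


96.5000

form AᵀA = [510983161/62615569 -2265985800/62615569; -2265985800/62615569 10072184356/62615569] with trace 6295757/37249 and determinant 114244/37249
λ_max, λ_min = (6295757/37249 ± √39619534304025/1387488001)/2 = 169, 676/37249
κ = σ_max/σ_min = 13/(26/193) = 96.5000


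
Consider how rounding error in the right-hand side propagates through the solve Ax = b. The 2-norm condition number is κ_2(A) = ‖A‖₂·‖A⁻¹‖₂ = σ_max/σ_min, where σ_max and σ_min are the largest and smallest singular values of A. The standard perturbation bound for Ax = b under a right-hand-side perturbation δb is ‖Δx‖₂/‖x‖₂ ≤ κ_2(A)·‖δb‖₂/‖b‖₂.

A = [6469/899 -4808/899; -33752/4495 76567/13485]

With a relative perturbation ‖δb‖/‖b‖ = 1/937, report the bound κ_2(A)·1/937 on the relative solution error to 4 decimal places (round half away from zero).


0.2581

form AᵀA = [2598569/24025 -5846624/72075; -5846624/72075 13155529/216225] with trace 1461706/8649 and determinant 4225/8649
solving λ² − 1461706/8649·λ + 4225/8649 = 0 gives λ = 169, 25/8649
σ_max=√169=13, σ_min=√(25/8649)=(5/93) → κ = 241.8000
perturbation bound = 241.8000·1/937 = 0.2581


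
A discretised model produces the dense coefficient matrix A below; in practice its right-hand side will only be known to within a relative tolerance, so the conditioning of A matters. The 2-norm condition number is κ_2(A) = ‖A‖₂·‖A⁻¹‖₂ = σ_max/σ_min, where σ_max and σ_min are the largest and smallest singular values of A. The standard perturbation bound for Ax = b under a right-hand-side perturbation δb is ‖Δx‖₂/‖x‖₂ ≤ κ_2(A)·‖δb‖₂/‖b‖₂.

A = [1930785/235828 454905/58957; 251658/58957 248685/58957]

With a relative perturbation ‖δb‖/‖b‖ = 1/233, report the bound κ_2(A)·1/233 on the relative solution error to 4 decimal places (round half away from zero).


AᵀA = [4741238699649/55614845584 1128658029345/13903711396; 1128658029345/13903711396 268782788250/3475927849]; tr = 10751204889/66129424, det = 169130025/66129424
char-poly roots: 2601/16 and 65025/4133089
so κ_2 = √((2601/16) / (65025/4133089)) = 101.6500
κ_2(A)·‖δb‖/‖b‖ = 0.4363

0.4363


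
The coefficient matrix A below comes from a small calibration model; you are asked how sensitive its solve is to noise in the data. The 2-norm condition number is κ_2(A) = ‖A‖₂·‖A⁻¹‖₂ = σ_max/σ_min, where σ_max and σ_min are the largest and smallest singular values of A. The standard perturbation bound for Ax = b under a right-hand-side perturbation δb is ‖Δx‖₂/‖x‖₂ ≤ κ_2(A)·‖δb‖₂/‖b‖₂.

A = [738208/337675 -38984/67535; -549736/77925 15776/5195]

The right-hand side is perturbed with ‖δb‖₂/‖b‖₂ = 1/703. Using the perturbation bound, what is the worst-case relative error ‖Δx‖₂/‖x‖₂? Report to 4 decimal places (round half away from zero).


AᵀA = [89564789824/1641951441 -12416081920/547317147; -12416081920/547317147 1743233600/182439049]; tr = 622804096/9715689, det = 64000000/9715689
λ_max, λ_min = (622804096/9715689 ± √385397725610377216/94394612744721)/2 = 64, 1000000/9715689
so κ_2 = √(64 / (1000000/9715689)) = 24.9360
κ_2(A)·‖δb‖/‖b‖ = 0.0355

0.0355


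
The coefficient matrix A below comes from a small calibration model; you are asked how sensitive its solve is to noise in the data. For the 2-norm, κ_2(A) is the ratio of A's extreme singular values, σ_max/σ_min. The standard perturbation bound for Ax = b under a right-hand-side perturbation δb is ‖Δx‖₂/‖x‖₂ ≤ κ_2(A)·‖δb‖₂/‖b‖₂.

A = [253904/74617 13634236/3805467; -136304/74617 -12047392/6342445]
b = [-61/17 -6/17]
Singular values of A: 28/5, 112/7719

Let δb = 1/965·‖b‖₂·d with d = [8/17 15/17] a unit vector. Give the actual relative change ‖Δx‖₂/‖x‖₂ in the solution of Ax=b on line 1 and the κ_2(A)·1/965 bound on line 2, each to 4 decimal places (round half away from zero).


0.0019
0.3999

σ_max = 28/5, σ_min = 112/7719
κ_2(A) = (28/5) / (112/7719) = 385.9500
bound on ‖Δx‖/‖x‖: κ·ε = 385.9500·1/965 = 0.3999
solve Ax = b  →  x = [99.4452 -95.4495]
‖b‖ = 3.6056, ‖x‖ = 137.8403
Δx = A⁻¹·δb where δb = 1/965·3.6056·d; ‖Δx‖ = 0.2575
relative error = 0.0019
realised/bound (from unrounded values) ≈ 0.0047


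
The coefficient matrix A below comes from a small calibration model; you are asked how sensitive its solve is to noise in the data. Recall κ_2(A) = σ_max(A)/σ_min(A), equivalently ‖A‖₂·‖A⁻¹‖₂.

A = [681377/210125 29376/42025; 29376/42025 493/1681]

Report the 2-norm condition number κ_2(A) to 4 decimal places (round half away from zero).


25.0000

form AᵀA = [289023409/26265625 12984192/5253125; 12984192/5253125 603721/1050625] with trace 180914/15625 and determinant 83521/390625
solving λ² − 180914/15625·λ + 83521/390625 = 0 gives λ = 289/25, 289/15625
κ = σ_max/σ_min = (17/5)/(17/125) = 25.0000


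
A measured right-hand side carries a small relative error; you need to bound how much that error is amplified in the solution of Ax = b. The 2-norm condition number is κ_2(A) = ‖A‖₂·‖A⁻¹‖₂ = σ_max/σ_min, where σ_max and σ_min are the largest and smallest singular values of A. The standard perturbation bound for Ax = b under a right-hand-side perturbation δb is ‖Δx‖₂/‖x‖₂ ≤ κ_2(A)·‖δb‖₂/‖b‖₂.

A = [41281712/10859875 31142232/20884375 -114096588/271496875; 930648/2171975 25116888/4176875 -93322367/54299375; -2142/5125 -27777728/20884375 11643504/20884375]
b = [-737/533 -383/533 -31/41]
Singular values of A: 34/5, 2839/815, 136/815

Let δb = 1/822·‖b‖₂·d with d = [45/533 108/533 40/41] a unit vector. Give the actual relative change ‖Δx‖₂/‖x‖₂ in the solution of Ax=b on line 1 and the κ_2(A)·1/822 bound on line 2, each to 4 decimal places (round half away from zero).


largest singular value 34/5, smallest 136/815
κ = σ_max/σ_min = (34/5)/(136/815) = 40.7500
perturbation bound = 40.7500·1/822 = 0.0496
solve Ax = b  →  x = [-0.3168 -1.7363 -5.7359]
2-norm of b is 1.7321; of x, 6.0013
δb = ε·‖b‖·d = [0.0002 0.0004 0.0021]; solving A·Δx = δb gives ‖Δx‖ = 0.0126
realised ‖Δx‖/‖x‖ = 0.0021
realised/bound (from unrounded values) ≈ 0.0424

0.0021
0.0496


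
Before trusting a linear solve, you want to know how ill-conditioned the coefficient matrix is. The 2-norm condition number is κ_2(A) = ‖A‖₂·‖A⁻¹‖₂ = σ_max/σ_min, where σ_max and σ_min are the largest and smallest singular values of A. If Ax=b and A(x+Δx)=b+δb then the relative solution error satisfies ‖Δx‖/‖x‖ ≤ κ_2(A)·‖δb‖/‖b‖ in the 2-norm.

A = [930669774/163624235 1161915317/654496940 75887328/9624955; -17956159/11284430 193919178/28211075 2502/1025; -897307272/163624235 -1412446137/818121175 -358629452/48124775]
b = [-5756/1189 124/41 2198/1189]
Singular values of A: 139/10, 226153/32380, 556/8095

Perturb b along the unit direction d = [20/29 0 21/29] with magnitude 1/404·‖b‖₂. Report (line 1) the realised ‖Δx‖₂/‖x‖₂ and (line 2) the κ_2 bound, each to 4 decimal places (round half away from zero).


from the listed singular values, σ₁ = 139/10, σ_n = 556/8095
condition number: (139/10) ÷ (556/8095) = 202.3750
bound on ‖Δx‖/‖x‖: κ·ε = 202.3750·1/404 = 0.5009
solve Ax = b  →  x = [20.1325 11.3864 -17.7014]
‖b‖ = 6.0000, ‖x‖ = 29.1258
Δx = A⁻¹·δb where δb = 1/404·6.0000·d; ‖Δx‖ = 0.2162
relative error = 0.0074
realised/bound (from unrounded values) ≈ 0.0148

0.0074
0.5009


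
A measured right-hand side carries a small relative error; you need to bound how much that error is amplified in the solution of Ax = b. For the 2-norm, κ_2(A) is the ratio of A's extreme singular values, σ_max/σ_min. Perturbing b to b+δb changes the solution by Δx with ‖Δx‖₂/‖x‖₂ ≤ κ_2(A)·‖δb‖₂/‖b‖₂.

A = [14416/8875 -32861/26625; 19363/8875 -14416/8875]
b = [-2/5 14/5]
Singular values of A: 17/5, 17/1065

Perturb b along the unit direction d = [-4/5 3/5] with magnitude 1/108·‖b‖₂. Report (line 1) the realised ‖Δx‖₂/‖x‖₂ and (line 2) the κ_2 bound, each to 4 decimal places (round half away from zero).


largest singular value 17/5, smallest 17/1065
κ = σ_max/σ_min = (17/5)/(17/1065) = 213.0000
κ_2(A)·‖δb‖/‖b‖ = 1.9722
solve Ax = b  →  x = [75.6471 99.8824]
‖b‖₂ = 2.8284 and ‖x‖₂ = 125.2955
re-solving with b+δb shifts x by Δx of norm 1.6407
realised ‖Δx‖/‖x‖ = 0.0131
tightness: 0.0131 against a bound of 1.9722 (unrounded ratio ≈ 0.0066)

0.0131
1.9722
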